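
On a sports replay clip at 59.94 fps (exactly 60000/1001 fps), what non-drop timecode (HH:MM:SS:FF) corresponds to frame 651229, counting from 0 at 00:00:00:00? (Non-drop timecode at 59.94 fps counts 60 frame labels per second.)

651229 ÷ 60 = 10853 full seconds, remainder 49 frames.
10853 s = 3 h 0 min 53 s.
Timecode: 03:00:53:49.

03:00:53:49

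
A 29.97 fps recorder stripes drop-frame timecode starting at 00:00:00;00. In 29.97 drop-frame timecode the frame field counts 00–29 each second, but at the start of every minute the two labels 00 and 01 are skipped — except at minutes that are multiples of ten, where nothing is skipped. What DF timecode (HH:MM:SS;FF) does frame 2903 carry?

Each 10-minute DF block holds 10 × 60 × 30 − 9 × 2 = 17982 frames. 2903 ÷ 17982 → 0 full blocks, remainder 2903.
Within the partial block the first minute is 1800 frames and each further minute 1798, so 1 further minute boundary passed. Total skipped labels = 18 × 0 + 2 × 1 = 2.
Non-drop label index = 2903 + 2 = 2905; at 30 labels/s that is 00:01:36:25, i.e. DF 00:01:36;25.

00:01:36;25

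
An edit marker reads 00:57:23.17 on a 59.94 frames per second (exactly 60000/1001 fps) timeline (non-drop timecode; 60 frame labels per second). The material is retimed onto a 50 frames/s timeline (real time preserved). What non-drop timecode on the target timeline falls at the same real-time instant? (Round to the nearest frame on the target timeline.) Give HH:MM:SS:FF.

Source frame index: (0×3600 + 57×60 + 23) × 60 + 17 = 206597.
Real time: 206597 / (60000/1001) = 206803597/60000 s.
Target frame: (206803597/60000) × (50) = 206803597/1200 ≈ 172336.331 → 172336.
At 50 labels/s: frame 172336 → 00:57:26:36.

00:57:26:36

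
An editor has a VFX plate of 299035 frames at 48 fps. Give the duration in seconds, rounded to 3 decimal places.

6229.896 seconds

Running time = 299035 × 1/48 = 299035/48 s ≈ 6229.896 s.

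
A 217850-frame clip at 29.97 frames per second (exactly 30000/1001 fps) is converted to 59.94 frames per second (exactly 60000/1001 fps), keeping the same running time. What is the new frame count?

Frames at target rate = 217850 × (60000/1001) / (30000/1001) = 435700.

435700 frames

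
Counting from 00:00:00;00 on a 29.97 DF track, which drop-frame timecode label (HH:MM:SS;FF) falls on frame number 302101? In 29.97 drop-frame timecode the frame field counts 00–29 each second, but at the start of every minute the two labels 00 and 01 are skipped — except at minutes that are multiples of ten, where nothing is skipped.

02:48:00;05

Each 10-minute DF block holds 10 × 60 × 30 − 9 × 2 = 17982 frames. 302101 ÷ 17982 → 16 full blocks, remainder 14389.
Within the partial block the first minute is 1800 frames and each further minute 1798, so 8 further minute boundaries passed. Total skipped labels = 18 × 16 + 2 × 8 = 304.
Non-drop label index = 302101 + 304 = 302405; at 30 labels/s that is 02:48:00:05, i.e. DF 02:48:00;05.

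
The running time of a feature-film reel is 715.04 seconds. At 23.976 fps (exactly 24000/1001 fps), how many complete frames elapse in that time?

17143 frames

Frames = 715.04 × 24000/1001 = 17160960/1001 ≈ 17143.8162.
Complete frames: 17143.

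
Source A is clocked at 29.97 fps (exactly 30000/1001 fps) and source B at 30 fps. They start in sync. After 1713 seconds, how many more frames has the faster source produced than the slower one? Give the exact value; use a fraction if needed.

A emits 30000/1001 × 1713 = 51390000/1001 frames; B emits 30 × 1713 = 51390.
Difference = 51390/1001 frames (≈ 51.3387); B is ahead of A.

51390/1001 frames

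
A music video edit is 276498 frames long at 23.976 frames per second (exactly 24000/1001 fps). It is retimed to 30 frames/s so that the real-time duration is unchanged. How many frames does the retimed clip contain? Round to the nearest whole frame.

345968 frames

Frames at target rate = 276498 × (30) / (24000/1001) = 138387249/400 ≈ 345968.122.
Nearest whole frame: 345968.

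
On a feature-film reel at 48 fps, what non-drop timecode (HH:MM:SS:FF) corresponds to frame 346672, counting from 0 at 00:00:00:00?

346672 ÷ 48 = 7222 full seconds, remainder 16 frames.
7222 s = 2 h 0 min 22 s.
Timecode: 02:00:22:16.

02:00:22:16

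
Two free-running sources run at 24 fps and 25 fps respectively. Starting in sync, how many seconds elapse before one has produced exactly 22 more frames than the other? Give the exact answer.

22 seconds

The gap grows by |25 − 24| = 1 frame per second.
Time for a 22-frame gap: 22 ÷ (1) = 22 s.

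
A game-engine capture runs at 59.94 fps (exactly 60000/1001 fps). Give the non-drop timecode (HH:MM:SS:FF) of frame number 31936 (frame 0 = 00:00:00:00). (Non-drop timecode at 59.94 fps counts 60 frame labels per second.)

00:08:52:16

31936 ÷ 60 = 532 full seconds, remainder 16 frames.
532 s = 0 h 8 min 52 s.
Timecode: 00:08:52:16.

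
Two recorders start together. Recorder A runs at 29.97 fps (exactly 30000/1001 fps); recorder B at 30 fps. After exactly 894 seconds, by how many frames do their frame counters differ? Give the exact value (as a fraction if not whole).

26820/1001 frames

A emits 30000/1001 × 894 = 26820000/1001 frames; B emits 30 × 894 = 26820.
Difference = 26820/1001 frames (≈ 26.7932); B is ahead of A.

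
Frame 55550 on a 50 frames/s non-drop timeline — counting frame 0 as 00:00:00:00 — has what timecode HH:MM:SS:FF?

55550 ÷ 50 = 1111 full seconds, remainder 0 frames.
1111 s = 0 h 18 min 31 s.
Timecode: 00:18:31:00.

00:18:31:00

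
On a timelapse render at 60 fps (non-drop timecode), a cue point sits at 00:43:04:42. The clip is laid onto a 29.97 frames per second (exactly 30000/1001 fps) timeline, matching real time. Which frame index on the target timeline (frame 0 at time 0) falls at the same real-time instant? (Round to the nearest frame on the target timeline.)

frame 77464

Source frame index: (0×3600 + 43×60 + 4) × 60 + 42 = 155082.
Real time: 155082 / (60) = 25847/10 s.
Target frame: (25847/10) × (30000/1001) = 77541000/1001 ≈ 77463.536 → 77464.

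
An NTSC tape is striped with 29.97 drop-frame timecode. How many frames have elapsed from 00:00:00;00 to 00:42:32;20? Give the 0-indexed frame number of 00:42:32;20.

76504

As if non-drop at 30 labels/s: (0 × 3600 + 42 × 60 + 32) × 30 + 20 = 76580.
Minute boundaries passed: 42; those not divisible by 10: 42 − 4 = 38; dropped labels = 2 × 38 = 76.
Actual frame index = 76580 − 76 = 76504.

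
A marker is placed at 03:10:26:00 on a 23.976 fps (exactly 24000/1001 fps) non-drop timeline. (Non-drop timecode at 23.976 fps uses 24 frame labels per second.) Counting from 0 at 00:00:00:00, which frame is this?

Total seconds to the label: (3 × 3600 + 10 × 60 + 26) = 11426.
Frame index = 11426 × 24 + 0 = 274224.

274224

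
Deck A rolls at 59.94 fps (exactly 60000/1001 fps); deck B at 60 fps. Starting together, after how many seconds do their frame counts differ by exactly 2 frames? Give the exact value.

The gap grows by |60 − 60000/1001| = 60/1001 frames per second.
Time for a 2-frame gap: 2 ÷ (60/1001) = 1001/30 s.

1001/30 seconds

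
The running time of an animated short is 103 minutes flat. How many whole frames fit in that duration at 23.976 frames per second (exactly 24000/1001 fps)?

148171 frames

103 min = 6180 s.
Frames = 6180 × 24000/1001 = 148320000/1001 ≈ 148171.8282.
Complete frames: 148171.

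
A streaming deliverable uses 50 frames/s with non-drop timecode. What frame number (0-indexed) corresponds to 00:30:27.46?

91396

Total seconds to the label: (0 × 3600 + 30 × 60 + 27) = 1827.
Frame index = 1827 × 50 + 46 = 91396.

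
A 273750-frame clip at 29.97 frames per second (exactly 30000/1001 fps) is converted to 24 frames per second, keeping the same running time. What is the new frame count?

Target frames = source frames × (target rate / source rate) = 273750 × (24)/(30000/1001) = 273750 × 1001/1250 = 219219.

219219 frames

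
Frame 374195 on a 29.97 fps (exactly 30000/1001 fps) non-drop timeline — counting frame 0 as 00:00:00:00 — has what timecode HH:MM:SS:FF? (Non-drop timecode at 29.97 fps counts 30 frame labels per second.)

374195 ÷ 30 = 12473 full seconds, remainder 5 frames.
12473 s = 3 h 27 min 53 s.
Timecode: 03:27:53:05.

03:27:53:05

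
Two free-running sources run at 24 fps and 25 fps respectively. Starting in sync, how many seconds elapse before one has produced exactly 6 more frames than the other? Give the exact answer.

The gap grows by |25 − 24| = 1 frame per second.
Time for a 6-frame gap: 6 ÷ (1) = 6 s.

6 seconds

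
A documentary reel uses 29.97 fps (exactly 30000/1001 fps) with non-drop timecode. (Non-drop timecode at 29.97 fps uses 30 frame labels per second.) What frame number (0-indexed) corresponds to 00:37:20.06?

Total seconds to the label: (0 × 3600 + 37 × 60 + 20) = 2240.
Frame index = 2240 × 30 + 6 = 67206.

frame 67206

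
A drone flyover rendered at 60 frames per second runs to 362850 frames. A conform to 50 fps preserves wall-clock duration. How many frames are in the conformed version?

302375 frames

Target frames = source frames × (target rate / source rate) = 362850 × (50)/(60) = 362850 × 5/6 = 302375.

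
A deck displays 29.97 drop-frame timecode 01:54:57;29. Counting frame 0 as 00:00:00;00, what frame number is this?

As if non-drop at 30 labels/s: (1 × 3600 + 54 × 60 + 57) × 30 + 29 = 206939.
Minute boundaries passed: 114; those not divisible by 10: 114 − 11 = 103; dropped labels = 2 × 103 = 206.
Actual frame index = 206939 − 206 = 206733.

206733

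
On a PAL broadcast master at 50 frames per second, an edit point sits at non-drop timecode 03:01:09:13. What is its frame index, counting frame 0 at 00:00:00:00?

543463

Total seconds to the label: (3 × 3600 + 1 × 60 + 9) = 10869.
Frame index = 10869 × 50 + 13 = 543463.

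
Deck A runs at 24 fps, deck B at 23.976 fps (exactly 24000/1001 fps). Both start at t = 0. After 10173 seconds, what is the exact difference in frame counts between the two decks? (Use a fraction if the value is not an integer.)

244152/1001 frames

A emits 24 × 10173 = 244152 frames; B emits 24000/1001 × 10173 = 244152000/1001.
Difference = 244152/1001 frames (≈ 243.9081); B is behind A.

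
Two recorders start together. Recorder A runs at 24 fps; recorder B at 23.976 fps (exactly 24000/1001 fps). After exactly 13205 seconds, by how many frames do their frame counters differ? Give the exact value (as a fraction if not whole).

A emits 24 × 13205 = 316920 frames; B emits 24000/1001 × 13205 = 316920000/1001.
Difference = 316920/1001 frames (≈ 316.6034); B is behind A.

316920/1001 frames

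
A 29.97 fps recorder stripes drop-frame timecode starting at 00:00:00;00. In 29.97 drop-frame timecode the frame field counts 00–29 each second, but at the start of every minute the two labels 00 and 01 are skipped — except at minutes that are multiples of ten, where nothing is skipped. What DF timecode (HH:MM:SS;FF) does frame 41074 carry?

Each 10-minute DF block holds 10 × 60 × 30 − 9 × 2 = 17982 frames. 41074 ÷ 17982 → 2 full blocks, remainder 5110.
Within the partial block the first minute is 1800 frames and each further minute 1798, so 2 further minute boundaries passed. Total skipped labels = 18 × 2 + 2 × 2 = 40.
Non-drop label index = 41074 + 40 = 41114; at 30 labels/s that is 00:22:50:14, i.e. DF 00:22:50;14.

00:22:50;14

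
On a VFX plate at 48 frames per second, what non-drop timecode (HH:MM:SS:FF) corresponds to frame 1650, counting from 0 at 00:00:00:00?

1650 ÷ 48 = 34 full seconds, remainder 18 frames.
34 s = 0 h 0 min 34 s.
Timecode: 00:00:34:18.

00:00:34:18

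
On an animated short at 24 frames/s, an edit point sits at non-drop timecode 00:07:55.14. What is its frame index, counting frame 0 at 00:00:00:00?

Total seconds to the label: (0 × 3600 + 7 × 60 + 55) = 475.
Frame index = 475 × 24 + 14 = 11414.

frame 11414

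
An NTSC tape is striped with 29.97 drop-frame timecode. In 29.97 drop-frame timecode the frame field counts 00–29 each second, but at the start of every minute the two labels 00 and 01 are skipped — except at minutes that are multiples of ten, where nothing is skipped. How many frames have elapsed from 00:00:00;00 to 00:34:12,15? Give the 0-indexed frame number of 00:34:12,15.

61513

As if non-drop at 30 labels/s: (0 × 3600 + 34 × 60 + 12) × 30 + 15 = 61575.
Minute boundaries passed: 34; those not divisible by 10: 34 − 3 = 31; dropped labels = 2 × 31 = 62.
Actual frame index = 61575 − 62 = 61513.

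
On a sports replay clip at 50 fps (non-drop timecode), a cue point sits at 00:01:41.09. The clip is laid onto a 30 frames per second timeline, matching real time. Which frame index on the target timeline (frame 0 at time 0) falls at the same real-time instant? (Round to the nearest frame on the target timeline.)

frame 3035

Source frame index: (0×3600 + 1×60 + 41) × 50 + 9 = 5059.
Real time: 5059 / (50) = 5059/50 s.
Target frame: (5059/50) × (30) = 15177/5 ≈ 3035.400 → 3035.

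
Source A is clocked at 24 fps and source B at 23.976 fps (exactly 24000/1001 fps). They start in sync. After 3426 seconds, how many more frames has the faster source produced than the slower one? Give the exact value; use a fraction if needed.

A emits 24 × 3426 = 82224 frames; B emits 24000/1001 × 3426 = 82224000/1001.
Difference = 82224/1001 frames (≈ 82.1419); B is behind A.

82224/1001 frames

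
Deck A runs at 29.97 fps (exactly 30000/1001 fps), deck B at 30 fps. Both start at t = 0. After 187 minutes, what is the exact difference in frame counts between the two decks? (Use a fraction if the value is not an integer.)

187 min = 11220 s.
A emits 30000/1001 × 11220 = 30600000/91 frames; B emits 30 × 11220 = 336600.
Difference = 30600/91 frames (≈ 336.2637); B is ahead of A.

30600/91 frames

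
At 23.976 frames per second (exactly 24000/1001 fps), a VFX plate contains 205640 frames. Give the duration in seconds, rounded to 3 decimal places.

8576.902 seconds

Running time = 205640 × 1001/24000 = 5146141/600 s ≈ 8576.902 s.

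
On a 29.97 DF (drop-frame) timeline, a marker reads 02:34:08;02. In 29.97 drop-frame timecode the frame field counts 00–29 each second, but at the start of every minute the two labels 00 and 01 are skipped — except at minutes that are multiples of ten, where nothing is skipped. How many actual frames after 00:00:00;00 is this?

Complete 10-minute blocks: 15, each 17982 frames → 269730.
Remaining 4 whole minutes in the current block: 1800 + 3 × 1798 = 7194 frames.
Within the current minute: 8 × 30 + 2 − 2 = 240 (labels ;00/;01 skipped at this minute). Total = 269730 + 7194 + 240 = 277164.

277164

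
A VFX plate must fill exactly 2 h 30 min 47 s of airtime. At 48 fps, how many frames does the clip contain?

434256 frames

2 h 30 min 47 s = 9047 s.
Frames = 9047 × 48 = 434256.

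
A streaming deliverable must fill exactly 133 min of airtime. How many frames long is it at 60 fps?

133 min = 7980 s.
Frames = 7980 × 60 = 478800.

478800 frames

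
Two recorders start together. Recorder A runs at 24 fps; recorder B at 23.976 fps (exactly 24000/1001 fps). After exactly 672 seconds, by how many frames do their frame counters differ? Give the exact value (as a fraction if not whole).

A emits 24 × 672 = 16128 frames; B emits 24000/1001 × 672 = 2304000/143.
Difference = 2304/143 frames (≈ 16.1119); B is behind A.

2304/143 frames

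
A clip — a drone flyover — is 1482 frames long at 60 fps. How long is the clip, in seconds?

24.7 seconds

Running time = 1482 / (60) = 24.7 s.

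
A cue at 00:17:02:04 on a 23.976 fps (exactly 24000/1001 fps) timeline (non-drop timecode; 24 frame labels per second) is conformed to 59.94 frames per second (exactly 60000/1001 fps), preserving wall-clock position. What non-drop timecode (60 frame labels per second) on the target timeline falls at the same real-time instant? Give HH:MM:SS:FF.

Source frame index: (0×3600 + 17×60 + 2) × 24 + 4 = 24532.
Real time: 24532 / (24000/1001) = 6139133/6000 s.
Target frame: (6139133/6000) × (60000/1001) = 61330.
At 60 labels/s: frame 61330 → 00:17:02:10.

00:17:02:10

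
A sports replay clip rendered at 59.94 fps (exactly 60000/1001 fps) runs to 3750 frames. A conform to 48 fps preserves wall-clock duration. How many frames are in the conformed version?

3003 frames

Target frames = source frames × (target rate / source rate) = 3750 × (48)/(60000/1001) = 3750 × 1001/1250 = 3003.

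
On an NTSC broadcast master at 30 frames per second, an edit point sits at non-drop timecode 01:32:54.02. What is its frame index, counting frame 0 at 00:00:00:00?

frame 167222

Total seconds to the label: (1 × 3600 + 32 × 60 + 54) = 5574.
Frame index = 5574 × 30 + 2 = 167222.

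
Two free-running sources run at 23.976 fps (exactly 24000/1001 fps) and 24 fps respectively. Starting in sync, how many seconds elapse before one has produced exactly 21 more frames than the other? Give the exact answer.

875.875 seconds

The gap grows by |24 − 24000/1001| = 24/1001 frames per second.
Time for a 21-frame gap: 21 ÷ (24/1001) = 875.875 s.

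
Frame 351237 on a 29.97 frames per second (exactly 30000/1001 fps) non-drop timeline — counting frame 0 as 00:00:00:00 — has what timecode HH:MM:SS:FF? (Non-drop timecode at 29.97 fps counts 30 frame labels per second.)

03:15:07:27

351237 ÷ 30 = 11707 full seconds, remainder 27 frames.
11707 s = 3 h 15 min 7 s.
Timecode: 03:15:07:27.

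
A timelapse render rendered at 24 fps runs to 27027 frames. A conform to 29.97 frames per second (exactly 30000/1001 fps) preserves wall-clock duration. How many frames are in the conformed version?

33750 frames

Target frames = source frames × (target rate / source rate) = 27027 × (30000/1001)/(24) = 27027 × 1250/1001 = 33750.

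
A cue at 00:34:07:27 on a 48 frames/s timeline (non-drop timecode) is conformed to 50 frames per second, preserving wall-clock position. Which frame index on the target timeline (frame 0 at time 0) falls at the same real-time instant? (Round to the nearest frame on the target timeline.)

Source frame index: (0×3600 + 34×60 + 7) × 48 + 27 = 98283.
Real time: 98283 / (48) = 32761/16 s.
Target frame: (32761/16) × (50) = 819025/8 ≈ 102378.125 → 102378.

frame 102378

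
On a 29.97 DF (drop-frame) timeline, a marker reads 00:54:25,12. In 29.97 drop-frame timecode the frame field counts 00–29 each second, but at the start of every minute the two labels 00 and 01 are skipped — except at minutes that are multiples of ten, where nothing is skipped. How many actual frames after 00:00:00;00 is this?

97864

As if non-drop at 30 labels/s: (0 × 3600 + 54 × 60 + 25) × 30 + 12 = 97962.
Minute boundaries passed: 54; those not divisible by 10: 54 − 5 = 49; dropped labels = 2 × 49 = 98.
Actual frame index = 97962 − 98 = 97864.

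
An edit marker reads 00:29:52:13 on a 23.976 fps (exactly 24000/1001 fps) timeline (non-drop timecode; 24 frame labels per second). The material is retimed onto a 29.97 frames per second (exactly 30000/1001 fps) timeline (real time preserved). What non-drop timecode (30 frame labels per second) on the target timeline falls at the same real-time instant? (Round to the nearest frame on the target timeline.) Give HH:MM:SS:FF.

00:29:52:16

Source frame index: (0×3600 + 29×60 + 52) × 24 + 13 = 43021.
Real time: 43021 / (24000/1001) = 43064021/24000 s.
Target frame: (43064021/24000) × (30000/1001) = 215105/4 ≈ 53776.250 → 53776.
At 30 labels/s: frame 53776 → 00:29:52:16.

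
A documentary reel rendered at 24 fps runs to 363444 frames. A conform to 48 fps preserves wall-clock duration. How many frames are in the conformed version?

Target frames = source frames × (target rate / source rate) = 363444 × (48)/(24) = 363444 × 2 = 726888.

726888 frames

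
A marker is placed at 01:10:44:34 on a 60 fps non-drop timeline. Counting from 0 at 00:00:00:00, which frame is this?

254674

Total seconds to the label: (1 × 3600 + 10 × 60 + 44) = 4244.
Frame index = 4244 × 60 + 34 = 254674.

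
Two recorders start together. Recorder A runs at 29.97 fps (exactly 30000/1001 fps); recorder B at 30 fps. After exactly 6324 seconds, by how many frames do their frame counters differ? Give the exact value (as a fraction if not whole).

189720/1001 frames

A emits 30000/1001 × 6324 = 189720000/1001 frames; B emits 30 × 6324 = 189720.
Difference = 189720/1001 frames (≈ 189.5305); B is ahead of A.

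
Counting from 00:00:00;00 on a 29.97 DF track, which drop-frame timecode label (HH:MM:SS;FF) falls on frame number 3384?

Each 10-minute DF block holds 10 × 60 × 30 − 9 × 2 = 17982 frames. 3384 ÷ 17982 → 0 full blocks, remainder 3384.
Within the partial block the first minute is 1800 frames and each further minute 1798, so 1 further minute boundary passed. Total skipped labels = 18 × 0 + 2 × 1 = 2.
Non-drop label index = 3384 + 2 = 3386; at 30 labels/s that is 00:01:52:26, i.e. DF 00:01:52;26.

00:01:52;26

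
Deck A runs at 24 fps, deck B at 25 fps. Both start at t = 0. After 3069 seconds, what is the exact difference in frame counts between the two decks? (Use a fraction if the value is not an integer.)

A emits 24 × 3069 = 73656 frames; B emits 25 × 3069 = 76725.
Difference = 3069 frames; B is ahead of A.

3069 frames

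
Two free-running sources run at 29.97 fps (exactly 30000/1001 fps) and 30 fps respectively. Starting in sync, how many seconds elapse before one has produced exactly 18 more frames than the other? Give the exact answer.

The gap grows by |30 − 30000/1001| = 30/1001 frames per second.
Time for a 18-frame gap: 18 ÷ (30/1001) = 600.6 s.

600.6 seconds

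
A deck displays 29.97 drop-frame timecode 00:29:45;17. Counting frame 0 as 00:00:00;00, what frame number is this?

53513

As if non-drop at 30 labels/s: (0 × 3600 + 29 × 60 + 45) × 30 + 17 = 53567.
Minute boundaries passed: 29; those not divisible by 10: 29 − 2 = 27; dropped labels = 2 × 27 = 54.
Actual frame index = 53567 − 54 = 53513.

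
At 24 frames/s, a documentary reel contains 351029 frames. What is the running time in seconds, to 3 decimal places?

Running time = 351029 × 1/24 = 351029/24 s ≈ 14626.208 s.

14626.208 seconds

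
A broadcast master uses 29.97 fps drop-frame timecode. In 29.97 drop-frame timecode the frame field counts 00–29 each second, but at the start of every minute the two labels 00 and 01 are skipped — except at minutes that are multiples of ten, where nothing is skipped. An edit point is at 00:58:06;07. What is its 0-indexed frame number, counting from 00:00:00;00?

104481

As if non-drop at 30 labels/s: (0 × 3600 + 58 × 60 + 6) × 30 + 7 = 104587.
Minute boundaries passed: 58; those not divisible by 10: 58 − 5 = 53; dropped labels = 2 × 53 = 106.
Actual frame index = 104587 − 106 = 104481.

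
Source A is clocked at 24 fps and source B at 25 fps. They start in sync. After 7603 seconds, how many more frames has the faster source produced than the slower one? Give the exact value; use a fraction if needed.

A emits 24 × 7603 = 182472 frames; B emits 25 × 7603 = 190075.
Difference = 7603 frames; B is ahead of A.

7603 frames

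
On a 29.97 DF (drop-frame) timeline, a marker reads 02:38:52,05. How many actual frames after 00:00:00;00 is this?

As if non-drop at 30 labels/s: (2 × 3600 + 38 × 60 + 52) × 30 + 5 = 285965.
Minute boundaries passed: 158; those not divisible by 10: 158 − 15 = 143; dropped labels = 2 × 143 = 286.
Actual frame index = 285965 − 286 = 285679.

285679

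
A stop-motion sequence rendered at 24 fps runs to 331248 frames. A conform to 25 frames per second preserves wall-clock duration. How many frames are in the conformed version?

345050 frames

Target frames = source frames × (target rate / source rate) = 331248 × (25)/(24) = 331248 × 25/24 = 345050.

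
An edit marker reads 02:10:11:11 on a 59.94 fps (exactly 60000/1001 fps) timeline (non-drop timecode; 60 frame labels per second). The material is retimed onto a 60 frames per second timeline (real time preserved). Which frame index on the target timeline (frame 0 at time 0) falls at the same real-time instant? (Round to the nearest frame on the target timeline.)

Source frame index: (2×3600 + 10×60 + 11) × 60 + 11 = 468671.
Real time: 468671 / (60000/1001) = 469139671/60000 s.
Target frame: (469139671/60000) × (60) = 469139671/1000 ≈ 469139.671 → 469140.

frame 469140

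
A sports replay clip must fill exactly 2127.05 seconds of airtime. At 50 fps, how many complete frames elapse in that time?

Frames = 2127.05 × 50 = 212705/2 ≈ 106352.5000.
Complete frames: 106352.

106352 frames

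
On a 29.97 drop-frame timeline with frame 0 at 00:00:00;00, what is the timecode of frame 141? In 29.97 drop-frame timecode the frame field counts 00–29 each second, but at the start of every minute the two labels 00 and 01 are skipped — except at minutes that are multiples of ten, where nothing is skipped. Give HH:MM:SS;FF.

00:00:04;21

Ten DF minutes hold 17982 frames, so frame 141 lies in block 0 (frames 0–17981) with 141 frames into that block.
The block's first minute is 1800 frames and the rest 1798 each; 141 frames reaches minute 0, so 0 × 18 + 0 × 2 = 0 labels have been skipped so far.
Adding those back, label number 141 + 0 = 141 at 30 labels/s is 4 s + 21 f = 0 h 0 min 4 s frame 21, i.e. 00:00:04;21.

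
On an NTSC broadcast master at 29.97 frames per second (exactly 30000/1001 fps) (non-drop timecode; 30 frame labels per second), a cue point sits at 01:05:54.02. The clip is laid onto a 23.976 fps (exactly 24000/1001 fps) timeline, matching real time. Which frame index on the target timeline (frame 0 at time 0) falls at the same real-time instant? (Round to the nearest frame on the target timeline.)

frame 94898

Source frame index: (1×3600 + 5×60 + 54) × 30 + 2 = 118622.
Real time: 118622 / (30000/1001) = 59370311/15000 s.
Target frame: (59370311/15000) × (24000/1001) = 474488/5 ≈ 94897.600 → 94898.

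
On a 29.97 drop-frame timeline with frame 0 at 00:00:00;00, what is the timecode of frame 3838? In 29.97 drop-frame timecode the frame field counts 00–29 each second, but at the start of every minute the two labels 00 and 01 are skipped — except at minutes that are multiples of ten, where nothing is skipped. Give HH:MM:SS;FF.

00:02:08;02

Ten DF minutes hold 17982 frames, so frame 3838 lies in block 0 (frames 0–17981) with 3838 frames into that block.
The block's first minute is 1800 frames and the rest 1798 each; 3838 frames reaches minute 2, so 0 × 18 + 2 × 2 = 4 labels have been skipped so far.
Adding those back, label number 3838 + 4 = 3842 at 30 labels/s is 128 s + 2 f = 0 h 2 min 8 s frame 2, i.e. 00:02:08;02.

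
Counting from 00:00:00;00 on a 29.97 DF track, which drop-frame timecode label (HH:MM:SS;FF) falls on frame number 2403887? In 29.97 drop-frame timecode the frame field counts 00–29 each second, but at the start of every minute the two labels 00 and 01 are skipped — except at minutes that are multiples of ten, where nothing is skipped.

22:16:49;23

Each 10-minute DF block holds 10 × 60 × 30 − 9 × 2 = 17982 frames. 2403887 ÷ 17982 → 133 full blocks, remainder 12281.
Within the partial block the first minute is 1800 frames and each further minute 1798, so 6 further minute boundaries passed. Total skipped labels = 18 × 133 + 2 × 6 = 2406.
Non-drop label index = 2403887 + 2406 = 2406293; at 30 labels/s that is 22:16:49:23, i.e. DF 22:16:49;23.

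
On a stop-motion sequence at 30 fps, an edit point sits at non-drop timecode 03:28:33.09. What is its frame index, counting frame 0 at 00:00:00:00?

375399

Total seconds to the label: (3 × 3600 + 28 × 60 + 33) = 12513.
Frame index = 12513 × 30 + 9 = 375399.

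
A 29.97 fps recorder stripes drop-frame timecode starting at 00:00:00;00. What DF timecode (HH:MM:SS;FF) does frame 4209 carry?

Each 10-minute DF block holds 10 × 60 × 30 − 9 × 2 = 17982 frames. 4209 ÷ 17982 → 0 full blocks, remainder 4209.
Within the partial block the first minute is 1800 frames and each further minute 1798, so 2 further minute boundaries passed. Total skipped labels = 18 × 0 + 2 × 2 = 4.
Non-drop label index = 4209 + 4 = 4213; at 30 labels/s that is 00:02:20:13, i.e. DF 00:02:20;13.

00:02:20;13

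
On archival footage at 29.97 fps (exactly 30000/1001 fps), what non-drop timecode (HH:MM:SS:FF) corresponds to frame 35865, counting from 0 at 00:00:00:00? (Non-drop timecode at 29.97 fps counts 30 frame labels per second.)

35865 ÷ 30 = 1195 full seconds, remainder 15 frames.
1195 s = 0 h 19 min 55 s.
Timecode: 00:19:55:15.

00:19:55:15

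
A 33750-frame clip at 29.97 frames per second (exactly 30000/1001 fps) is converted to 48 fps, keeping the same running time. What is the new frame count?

54054 frames

Target frames = source frames × (target rate / source rate) = 33750 × (48)/(30000/1001) = 33750 × 1001/625 = 54054.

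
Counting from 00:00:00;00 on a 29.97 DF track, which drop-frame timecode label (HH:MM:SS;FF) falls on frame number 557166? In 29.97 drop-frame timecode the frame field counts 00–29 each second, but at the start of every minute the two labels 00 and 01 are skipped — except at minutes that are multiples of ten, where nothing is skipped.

Each 10-minute DF block holds 10 × 60 × 30 − 9 × 2 = 17982 frames. 557166 ÷ 17982 → 30 full blocks, remainder 17706.
Within the partial block the first minute is 1800 frames and each further minute 1798, so 9 further minute boundaries passed. Total skipped labels = 18 × 30 + 2 × 9 = 558.
Non-drop label index = 557166 + 558 = 557724; at 30 labels/s that is 05:09:50:24, i.e. DF 05:09:50;24.

05:09:50;24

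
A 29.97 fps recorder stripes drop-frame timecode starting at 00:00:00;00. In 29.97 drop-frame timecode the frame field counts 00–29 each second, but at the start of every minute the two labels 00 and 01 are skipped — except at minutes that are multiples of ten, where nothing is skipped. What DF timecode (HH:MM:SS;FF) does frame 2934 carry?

00:01:37;26

Ten DF minutes hold 17982 frames, so frame 2934 lies in block 0 (frames 0–17981) with 2934 frames into that block.
The block's first minute is 1800 frames and the rest 1798 each; 2934 frames reaches minute 1, so 0 × 18 + 1 × 2 = 2 labels have been skipped so far.
Adding those back, label number 2934 + 2 = 2936 at 30 labels/s is 97 s + 26 f = 0 h 1 min 37 s frame 26, i.e. 00:01:37;26.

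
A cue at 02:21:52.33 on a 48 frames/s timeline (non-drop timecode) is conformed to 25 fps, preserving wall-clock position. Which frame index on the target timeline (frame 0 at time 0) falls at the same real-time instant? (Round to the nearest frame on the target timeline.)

frame 212817

Source frame index: (2×3600 + 21×60 + 52) × 48 + 33 = 408609.
Real time: 408609 / (48) = 136203/16 s.
Target frame: (136203/16) × (25) = 3405075/16 ≈ 212817.188 → 212817.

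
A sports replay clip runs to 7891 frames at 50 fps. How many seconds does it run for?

Running time = 7891 / (50) = 157.82 s.

157.82 seconds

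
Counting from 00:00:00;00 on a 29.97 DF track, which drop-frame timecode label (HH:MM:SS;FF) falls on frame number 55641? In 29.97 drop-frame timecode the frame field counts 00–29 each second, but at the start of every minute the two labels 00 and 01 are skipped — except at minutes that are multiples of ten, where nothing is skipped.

00:30:56;15

Each 10-minute DF block holds 10 × 60 × 30 − 9 × 2 = 17982 frames. 55641 ÷ 17982 → 3 full blocks, remainder 1695.
Within the partial block the first minute is 1800 frames and each further minute 1798, so 0 further minute boundaries passed. Total skipped labels = 18 × 3 + 2 × 0 = 54.
Non-drop label index = 55641 + 54 = 55695; at 30 labels/s that is 00:30:56:15, i.e. DF 00:30:56;15.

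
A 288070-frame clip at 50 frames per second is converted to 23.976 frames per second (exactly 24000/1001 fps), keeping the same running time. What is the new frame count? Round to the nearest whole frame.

138135 frames

Frames at target rate = 288070 × (24000/1001) / (50) = 138273600/1001 ≈ 138135.465.
Nearest whole frame: 138135.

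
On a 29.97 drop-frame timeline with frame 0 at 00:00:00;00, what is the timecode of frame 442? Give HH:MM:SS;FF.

Ten DF minutes hold 17982 frames, so frame 442 lies in block 0 (frames 0–17981) with 442 frames into that block.
The block's first minute is 1800 frames and the rest 1798 each; 442 frames reaches minute 0, so 0 × 18 + 0 × 2 = 0 labels have been skipped so far.
Adding those back, label number 442 + 0 = 442 at 30 labels/s is 14 s + 22 f = 0 h 0 min 14 s frame 22, i.e. 00:00:14;22.

00:00:14;22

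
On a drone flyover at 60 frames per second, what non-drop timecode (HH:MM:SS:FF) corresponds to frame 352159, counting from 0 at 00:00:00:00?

352159 ÷ 60 = 5869 full seconds, remainder 19 frames.
5869 s = 1 h 37 min 49 s.
Timecode: 01:37:49:19.

01:37:49:19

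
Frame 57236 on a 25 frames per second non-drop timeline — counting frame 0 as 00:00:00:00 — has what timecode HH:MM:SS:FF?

57236 ÷ 25 = 2289 full seconds, remainder 11 frames.
2289 s = 0 h 38 min 9 s.
Timecode: 00:38:09:11.

00:38:09:11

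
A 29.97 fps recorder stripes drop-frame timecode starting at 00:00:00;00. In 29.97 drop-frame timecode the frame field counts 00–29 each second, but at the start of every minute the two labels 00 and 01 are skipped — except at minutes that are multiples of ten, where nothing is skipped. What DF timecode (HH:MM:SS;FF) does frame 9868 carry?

Ten DF minutes hold 17982 frames, so frame 9868 lies in block 0 (frames 0–17981) with 9868 frames into that block.
The block's first minute is 1800 frames and the rest 1798 each; 9868 frames reaches minute 5, so 0 × 18 + 5 × 2 = 10 labels have been skipped so far.
Adding those back, label number 9868 + 10 = 9878 at 30 labels/s is 329 s + 8 f = 0 h 5 min 29 s frame 8, i.e. 00:05:29;08.

00:05:29;08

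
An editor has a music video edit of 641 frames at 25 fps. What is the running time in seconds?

25.64 seconds

Running time = 641 / (25) = 25.64 s.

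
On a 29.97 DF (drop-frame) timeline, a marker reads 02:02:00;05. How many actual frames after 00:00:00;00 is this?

Complete 10-minute blocks: 12, each 17982 frames → 215784.
Remaining 2 whole minutes in the current block: 1800 + 1 × 1798 = 3598 frames.
Within the current minute: 0 × 30 + 5 − 2 = 3 (labels ;00/;01 skipped at this minute). Total = 215784 + 3598 + 3 = 219385.

219385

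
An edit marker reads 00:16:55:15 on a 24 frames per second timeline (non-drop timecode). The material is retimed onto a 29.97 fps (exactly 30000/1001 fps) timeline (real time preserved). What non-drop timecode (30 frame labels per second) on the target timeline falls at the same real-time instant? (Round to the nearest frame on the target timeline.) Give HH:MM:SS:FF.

Source frame index: (0×3600 + 16×60 + 55) × 24 + 15 = 24375.
Real time: 24375 / (24) = 8125/8 s.
Target frame: (8125/8) × (30000/1001) = 2343750/77 ≈ 30438.312 → 30438.
At 30 labels/s: frame 30438 → 00:16:54:18.

00:16:54:18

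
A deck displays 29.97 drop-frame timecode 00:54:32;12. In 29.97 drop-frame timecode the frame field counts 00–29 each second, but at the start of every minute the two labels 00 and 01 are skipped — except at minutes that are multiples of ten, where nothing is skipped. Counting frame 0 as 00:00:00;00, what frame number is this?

98074

As if non-drop at 30 labels/s: (0 × 3600 + 54 × 60 + 32) × 30 + 12 = 98172.
Minute boundaries passed: 54; those not divisible by 10: 54 − 5 = 49; dropped labels = 2 × 49 = 98.
Actual frame index = 98172 − 98 = 98074.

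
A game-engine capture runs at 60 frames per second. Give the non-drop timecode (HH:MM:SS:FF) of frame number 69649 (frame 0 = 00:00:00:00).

00:19:20:49

69649 ÷ 60 = 1160 full seconds, remainder 49 frames.
1160 s = 0 h 19 min 20 s.
Timecode: 00:19:20:49.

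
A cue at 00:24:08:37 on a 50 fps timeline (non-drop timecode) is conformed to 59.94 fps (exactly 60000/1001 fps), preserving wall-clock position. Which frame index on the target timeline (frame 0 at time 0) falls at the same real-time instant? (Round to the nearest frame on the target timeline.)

frame 86838

Source frame index: (0×3600 + 24×60 + 8) × 50 + 37 = 72437.
Real time: 72437 / (50) = 72437/50 s.
Target frame: (72437/50) × (60000/1001) = 86924400/1001 ≈ 86837.562 → 86838.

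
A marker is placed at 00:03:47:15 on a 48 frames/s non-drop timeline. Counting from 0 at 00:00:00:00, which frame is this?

frame 10911

Total seconds to the label: (0 × 3600 + 3 × 60 + 47) = 227.
Frame index = 227 × 48 + 15 = 10911.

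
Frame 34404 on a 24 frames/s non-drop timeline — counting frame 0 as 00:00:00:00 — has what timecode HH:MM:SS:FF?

00:23:53:12

34404 ÷ 24 = 1433 full seconds, remainder 12 frames.
1433 s = 0 h 23 min 53 s.
Timecode: 00:23:53:12.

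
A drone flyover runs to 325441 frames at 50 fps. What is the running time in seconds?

6508.82 seconds

Running time = 325441 / (50) = 6508.82 s.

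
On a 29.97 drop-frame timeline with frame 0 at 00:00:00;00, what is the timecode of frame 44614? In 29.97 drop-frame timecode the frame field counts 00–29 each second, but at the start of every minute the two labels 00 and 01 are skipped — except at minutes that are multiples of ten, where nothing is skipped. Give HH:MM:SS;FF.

00:24:48;18

Ten DF minutes hold 17982 frames, so frame 44614 lies in block 2 (frames 35964–53945) with 8650 frames into that block.
The block's first minute is 1800 frames and the rest 1798 each; 8650 frames reaches minute 4, so 2 × 18 + 4 × 2 = 44 labels have been skipped so far.
Adding those back, label number 44614 + 44 = 44658 at 30 labels/s is 1488 s + 18 f = 0 h 24 min 48 s frame 18, i.e. 00:24:48;18.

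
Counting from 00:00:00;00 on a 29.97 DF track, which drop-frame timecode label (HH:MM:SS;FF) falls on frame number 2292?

Ten DF minutes hold 17982 frames, so frame 2292 lies in block 0 (frames 0–17981) with 2292 frames into that block.
The block's first minute is 1800 frames and the rest 1798 each; 2292 frames reaches minute 1, so 0 × 18 + 1 × 2 = 2 labels have been skipped so far.
Adding those back, label number 2292 + 2 = 2294 at 30 labels/s is 76 s + 14 f = 0 h 1 min 16 s frame 14, i.e. 00:01:16;14.

00:01:16;14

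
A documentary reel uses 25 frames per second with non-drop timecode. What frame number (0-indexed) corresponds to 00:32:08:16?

Total seconds to the label: (0 × 3600 + 32 × 60 + 8) = 1928.
Frame index = 1928 × 25 + 16 = 48216.

frame 48216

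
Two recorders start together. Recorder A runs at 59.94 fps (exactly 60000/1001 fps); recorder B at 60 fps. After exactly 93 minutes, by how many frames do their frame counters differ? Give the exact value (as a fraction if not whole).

334800/1001 frames

93 min = 5580 s.
A emits 60000/1001 × 5580 = 334800000/1001 frames; B emits 60 × 5580 = 334800.
Difference = 334800/1001 frames (≈ 334.4655); B is ahead of A.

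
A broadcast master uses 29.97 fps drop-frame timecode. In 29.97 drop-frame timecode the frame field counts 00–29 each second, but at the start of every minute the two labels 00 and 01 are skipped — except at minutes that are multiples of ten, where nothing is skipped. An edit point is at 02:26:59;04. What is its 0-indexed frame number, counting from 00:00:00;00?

Complete 10-minute blocks: 14, each 17982 frames → 251748.
Remaining 6 whole minutes in the current block: 1800 + 5 × 1798 = 10790 frames.
Within the current minute: 59 × 30 + 4 − 2 = 1772 (labels ;00/;01 skipped at this minute). Total = 251748 + 10790 + 1772 = 264310.

264310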